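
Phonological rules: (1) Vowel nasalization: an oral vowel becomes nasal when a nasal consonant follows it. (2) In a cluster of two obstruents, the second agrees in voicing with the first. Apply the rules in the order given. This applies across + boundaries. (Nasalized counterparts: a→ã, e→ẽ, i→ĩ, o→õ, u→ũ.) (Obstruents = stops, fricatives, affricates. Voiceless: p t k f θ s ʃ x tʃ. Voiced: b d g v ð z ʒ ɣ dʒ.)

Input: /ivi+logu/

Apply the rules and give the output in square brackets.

[ivi+logu]

Rule 1: no segment meets the rule's conditions; no change.
After rule 1: ivi+logu
Rule 2: no segment meets the rule's conditions; no change.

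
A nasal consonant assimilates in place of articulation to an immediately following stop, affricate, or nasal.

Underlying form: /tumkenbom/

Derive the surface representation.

[tuŋkembom]

/m/ before /k/ (velar) → [ŋ]
/n/ before /b/ (labial) → [m]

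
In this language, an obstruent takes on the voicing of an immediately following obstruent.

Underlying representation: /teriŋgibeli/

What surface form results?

no segment meets the rule's conditions; no change.

[teriŋgibeli]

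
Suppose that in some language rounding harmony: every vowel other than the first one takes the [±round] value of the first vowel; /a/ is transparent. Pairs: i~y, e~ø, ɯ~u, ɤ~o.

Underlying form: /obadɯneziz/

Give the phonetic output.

[obadunøzyz]

/ɯ/ harmonizes with /o/ ([+round]) → [u]
/e/ harmonizes with /o/ ([+round]) → [ø]
/i/ harmonizes with /o/ ([+round]) → [y]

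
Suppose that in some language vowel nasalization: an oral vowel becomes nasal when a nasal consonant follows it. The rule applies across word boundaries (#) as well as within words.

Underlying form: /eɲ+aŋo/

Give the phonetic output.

/e/ before nasal /ɲ/ → [ẽ]
/a/ before nasal /ŋ/ → [ã]

[ẽɲ+ãŋo]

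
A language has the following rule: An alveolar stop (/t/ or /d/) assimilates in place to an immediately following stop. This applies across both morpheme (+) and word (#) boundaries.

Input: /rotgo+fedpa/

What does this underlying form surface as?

[rokgo+febpa]

/t/ before /g/ (velar) → [k]
/d/ before /p/ (labial) → [b]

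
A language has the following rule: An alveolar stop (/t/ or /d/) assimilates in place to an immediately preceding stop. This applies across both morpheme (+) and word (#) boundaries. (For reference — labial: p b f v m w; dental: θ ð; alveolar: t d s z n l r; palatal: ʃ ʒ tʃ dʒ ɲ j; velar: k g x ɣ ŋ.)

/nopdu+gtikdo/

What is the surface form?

/d/ after /p/ (labial) → [b]
/t/ after /g/ (velar) → [k]
/d/ after /k/ (velar) → [g]

[nopbu+gkikgo]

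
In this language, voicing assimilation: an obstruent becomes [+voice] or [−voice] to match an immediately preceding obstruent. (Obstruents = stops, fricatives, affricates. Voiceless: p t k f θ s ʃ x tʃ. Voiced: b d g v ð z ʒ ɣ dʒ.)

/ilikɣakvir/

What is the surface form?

[ilikxakfir]

/ɣ/ after /k/ (voiceless) → [x]
/v/ after /k/ (voiceless) → [f]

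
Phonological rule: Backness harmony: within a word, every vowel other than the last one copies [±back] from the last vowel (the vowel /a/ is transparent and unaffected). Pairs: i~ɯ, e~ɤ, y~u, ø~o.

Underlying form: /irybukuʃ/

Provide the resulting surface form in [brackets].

/i/ harmonizes with /u/ ([+back]) → [ɯ]
/y/ harmonizes with /u/ ([+back]) → [u]

[ɯrubukuʃ]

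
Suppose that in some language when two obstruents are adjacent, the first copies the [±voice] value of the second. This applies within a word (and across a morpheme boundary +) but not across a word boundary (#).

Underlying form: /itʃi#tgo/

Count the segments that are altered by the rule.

/t/ before /g/ (voiced) → [d]
1 segment changes.

1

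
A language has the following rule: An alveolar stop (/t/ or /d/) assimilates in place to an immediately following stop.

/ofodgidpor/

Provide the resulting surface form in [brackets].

/d/ before /g/ (velar) → [g]
/d/ before /p/ (labial) → [b]

[ofoggibpor]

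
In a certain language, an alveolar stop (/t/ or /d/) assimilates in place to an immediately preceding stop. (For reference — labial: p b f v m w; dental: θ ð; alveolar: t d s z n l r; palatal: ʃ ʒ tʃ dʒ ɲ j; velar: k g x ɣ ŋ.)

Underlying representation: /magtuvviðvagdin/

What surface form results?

[magkuvviðvaggin]

/t/ after /g/ (velar) → [k]
/d/ after /g/ (velar) → [g]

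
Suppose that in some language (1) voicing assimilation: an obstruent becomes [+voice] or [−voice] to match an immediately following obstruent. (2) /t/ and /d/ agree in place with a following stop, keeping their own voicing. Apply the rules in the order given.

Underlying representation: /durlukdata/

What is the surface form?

[durlugdata]

Rule 1: /k/ before /d/ (voiced) → [g]
After rule 1: durlugdata
Rule 2: no segment meets the rule's conditions; no change.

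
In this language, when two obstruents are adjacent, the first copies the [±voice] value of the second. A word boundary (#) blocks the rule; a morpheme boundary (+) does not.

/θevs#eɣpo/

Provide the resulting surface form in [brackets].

/v/ before /s/ (voiceless) → [f]
/ɣ/ before /p/ (voiceless) → [x]

[θefs#expo]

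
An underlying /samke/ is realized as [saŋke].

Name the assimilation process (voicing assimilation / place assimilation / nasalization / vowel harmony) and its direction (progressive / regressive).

/m/→[ŋ].
Each target copies a feature from the following segment, so the direction is regressive.

place assimilation, regressive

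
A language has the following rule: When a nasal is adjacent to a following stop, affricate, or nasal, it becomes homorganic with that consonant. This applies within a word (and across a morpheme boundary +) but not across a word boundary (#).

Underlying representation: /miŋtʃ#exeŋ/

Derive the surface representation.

/ŋ/ before /tʃ/ (palatal) → [ɲ]

[miɲtʃ#exeŋ]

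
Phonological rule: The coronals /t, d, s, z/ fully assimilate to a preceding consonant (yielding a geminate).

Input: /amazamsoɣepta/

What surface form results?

[amazammoɣeppa]

/s/ after /m/ → [m] (total assimilation)
/t/ after /p/ → [p] (total assimilation)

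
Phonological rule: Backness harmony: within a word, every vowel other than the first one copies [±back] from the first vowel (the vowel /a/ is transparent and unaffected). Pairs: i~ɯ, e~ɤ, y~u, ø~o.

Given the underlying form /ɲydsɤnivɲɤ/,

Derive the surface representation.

/ɤ/ harmonizes with /y/ ([-back]) → [e]
/ɤ/ harmonizes with /y/ ([-back]) → [e]

[ɲydsenivɲe]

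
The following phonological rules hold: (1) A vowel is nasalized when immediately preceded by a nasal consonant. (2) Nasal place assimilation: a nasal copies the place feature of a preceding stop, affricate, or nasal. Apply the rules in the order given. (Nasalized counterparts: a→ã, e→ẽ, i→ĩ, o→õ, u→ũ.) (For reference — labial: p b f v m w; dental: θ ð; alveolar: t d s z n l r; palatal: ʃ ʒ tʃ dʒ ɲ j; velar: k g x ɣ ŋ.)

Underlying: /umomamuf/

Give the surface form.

[umõmãmũf]

Rule 1: /o/ after nasal /m/ → [õ]
Rule 1: /a/ after nasal /m/ → [ã]
Rule 1: /u/ after nasal /m/ → [ũ]
After rule 1: umõmãmũf
Rule 2: no segment meets the rule's conditions; no change.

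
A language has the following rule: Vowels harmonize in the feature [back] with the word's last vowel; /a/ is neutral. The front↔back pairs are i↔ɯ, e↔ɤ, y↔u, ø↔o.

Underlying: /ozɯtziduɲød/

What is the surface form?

[øzitzidyɲød]

/o/ harmonizes with /ø/ ([-back]) → [ø]
/ɯ/ harmonizes with /ø/ ([-back]) → [i]
/u/ harmonizes with /ø/ ([-back]) → [y]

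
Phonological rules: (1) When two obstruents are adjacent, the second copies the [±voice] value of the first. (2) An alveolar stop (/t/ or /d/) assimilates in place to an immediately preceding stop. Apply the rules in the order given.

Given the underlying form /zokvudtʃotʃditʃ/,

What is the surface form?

Rule 1: /v/ after /k/ (voiceless) → [f]
Rule 1: /tʃ/ after /d/ (voiced) → [dʒ]
Rule 1: /d/ after /tʃ/ (voiceless) → [t]
After rule 1: zokfuddʒotʃtitʃ
Rule 2: no segment meets the rule's conditions; no change.

[zokfuddʒotʃtitʃ]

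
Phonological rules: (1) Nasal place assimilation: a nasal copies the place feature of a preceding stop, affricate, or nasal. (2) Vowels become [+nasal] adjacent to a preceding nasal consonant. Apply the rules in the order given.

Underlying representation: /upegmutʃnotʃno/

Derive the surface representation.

Rule 1: /m/ after /g/ (velar) → [ŋ]
Rule 1: /n/ after /tʃ/ (palatal) → [ɲ]
Rule 1: /n/ after /tʃ/ (palatal) → [ɲ]
After rule 1: upegŋutʃɲotʃɲo
Rule 2: /u/ after nasal /ŋ/ → [ũ]
Rule 2: /o/ after nasal /ɲ/ → [õ]
Rule 2: /o/ after nasal /ɲ/ → [õ]

[upegŋũtʃɲõtʃɲõ]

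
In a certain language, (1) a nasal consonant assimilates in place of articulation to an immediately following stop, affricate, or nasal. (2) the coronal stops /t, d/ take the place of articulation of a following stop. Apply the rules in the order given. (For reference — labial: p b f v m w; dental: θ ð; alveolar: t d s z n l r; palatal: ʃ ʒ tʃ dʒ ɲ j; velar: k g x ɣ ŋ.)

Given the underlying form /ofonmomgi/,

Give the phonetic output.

[ofommoŋgi]

Rule 1: /n/ before /m/ (labial) → [m]
Rule 1: /m/ before /g/ (velar) → [ŋ]
After rule 1: ofommoŋgi
Rule 2: no segment meets the rule's conditions; no change.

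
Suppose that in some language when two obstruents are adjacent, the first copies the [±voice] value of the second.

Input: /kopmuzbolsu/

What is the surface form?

no segment meets the rule's conditions; no change.

[kopmuzbolsu]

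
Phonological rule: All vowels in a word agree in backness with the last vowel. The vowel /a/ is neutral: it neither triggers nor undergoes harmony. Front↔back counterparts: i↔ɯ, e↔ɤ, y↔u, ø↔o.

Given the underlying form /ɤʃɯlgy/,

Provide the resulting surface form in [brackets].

[eʃilgy]

/ɤ/ harmonizes with /y/ ([-back]) → [e]
/ɯ/ harmonizes with /y/ ([-back]) → [i]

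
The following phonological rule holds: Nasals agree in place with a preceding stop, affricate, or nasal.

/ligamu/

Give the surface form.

no segment meets the rule's conditions; no change.

[ligamu]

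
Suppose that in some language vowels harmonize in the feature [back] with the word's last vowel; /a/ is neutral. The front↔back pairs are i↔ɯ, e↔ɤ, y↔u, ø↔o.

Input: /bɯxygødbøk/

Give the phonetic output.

[bixygødbøk]

/ɯ/ harmonizes with /ø/ ([-back]) → [i]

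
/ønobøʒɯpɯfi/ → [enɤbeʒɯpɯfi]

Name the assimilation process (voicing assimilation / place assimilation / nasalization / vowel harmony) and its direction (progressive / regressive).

vowel harmony, regressive

/ø/→[e] /o/→[ɤ] /ø/→[e].
Vowels agree with the last vowel, so the harmony is regressive.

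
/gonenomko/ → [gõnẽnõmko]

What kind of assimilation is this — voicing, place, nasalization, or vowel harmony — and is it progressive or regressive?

nasalization, regressive

/o/→[õ] /e/→[ẽ] /o/→[õ].
Each target copies a feature from the following segment, so the direction is regressive.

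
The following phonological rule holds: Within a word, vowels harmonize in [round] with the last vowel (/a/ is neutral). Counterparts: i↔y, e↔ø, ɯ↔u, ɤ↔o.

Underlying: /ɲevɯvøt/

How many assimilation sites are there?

/e/ harmonizes with /ø/ ([+round]) → [ø]
/ɯ/ harmonizes with /ø/ ([+round]) → [u]
2 segments change.

2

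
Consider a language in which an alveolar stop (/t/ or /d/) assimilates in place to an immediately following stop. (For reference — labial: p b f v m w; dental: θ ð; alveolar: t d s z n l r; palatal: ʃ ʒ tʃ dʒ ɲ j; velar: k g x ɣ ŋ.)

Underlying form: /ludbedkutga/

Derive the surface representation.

/d/ before /b/ (labial) → [b]
/d/ before /k/ (velar) → [g]
/t/ before /g/ (velar) → [k]

[lubbegkukga]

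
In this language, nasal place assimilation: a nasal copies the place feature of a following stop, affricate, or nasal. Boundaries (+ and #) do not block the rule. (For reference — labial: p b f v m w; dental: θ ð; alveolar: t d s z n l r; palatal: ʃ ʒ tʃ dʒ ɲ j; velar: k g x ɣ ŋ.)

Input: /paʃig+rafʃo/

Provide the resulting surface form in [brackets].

no segment meets the rule's conditions; no change.

[paʃig+rafʃo]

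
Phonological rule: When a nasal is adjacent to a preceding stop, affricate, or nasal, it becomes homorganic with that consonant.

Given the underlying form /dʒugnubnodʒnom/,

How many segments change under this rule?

3

/n/ after /g/ (velar) → [ŋ]
/n/ after /b/ (labial) → [m]
/n/ after /dʒ/ (palatal) → [ɲ]
3 segments change.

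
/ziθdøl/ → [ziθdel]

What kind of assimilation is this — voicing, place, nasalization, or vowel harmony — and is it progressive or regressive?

vowel harmony, progressive

/ø/→[e].
Vowels agree with the first vowel, so the harmony is progressive.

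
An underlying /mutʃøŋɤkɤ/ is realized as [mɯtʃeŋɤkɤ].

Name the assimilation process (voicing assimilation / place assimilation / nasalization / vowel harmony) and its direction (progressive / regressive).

/u/→[ɯ] /ø/→[e].
Vowels agree with the last vowel, so the harmony is regressive.

vowel harmony, regressive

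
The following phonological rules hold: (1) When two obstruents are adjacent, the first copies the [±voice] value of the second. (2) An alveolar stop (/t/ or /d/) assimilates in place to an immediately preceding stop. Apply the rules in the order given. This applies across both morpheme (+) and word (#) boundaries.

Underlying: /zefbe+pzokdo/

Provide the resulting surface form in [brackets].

[zevbe+bzoggo]

Rule 1: /f/ before /b/ (voiced) → [v]
Rule 1: /p/ before /z/ (voiced) → [b]
Rule 1: /k/ before /d/ (voiced) → [g]
After rule 1: zevbe+bzogdo
Rule 2: /d/ after /g/ (velar) → [g]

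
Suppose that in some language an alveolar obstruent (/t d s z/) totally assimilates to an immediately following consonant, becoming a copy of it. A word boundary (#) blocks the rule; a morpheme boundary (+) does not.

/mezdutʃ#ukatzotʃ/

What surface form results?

[meddutʃ#ukazzotʃ]

/z/ before /d/ → [d] (total assimilation)
/t/ before /z/ → [z] (total assimilation)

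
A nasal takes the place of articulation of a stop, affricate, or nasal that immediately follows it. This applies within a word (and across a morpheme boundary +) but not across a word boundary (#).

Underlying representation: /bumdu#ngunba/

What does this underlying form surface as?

/m/ before /d/ (alveolar) → [n]
/n/ before /g/ (velar) → [ŋ]
/n/ before /b/ (labial) → [m]

[bundu#ŋgumba]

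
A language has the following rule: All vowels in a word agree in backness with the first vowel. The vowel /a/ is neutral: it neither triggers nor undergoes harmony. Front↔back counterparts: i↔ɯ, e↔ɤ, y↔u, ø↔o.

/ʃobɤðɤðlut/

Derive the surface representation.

[ʃobɤðɤðlut]

no segment meets the rule's conditions; no change.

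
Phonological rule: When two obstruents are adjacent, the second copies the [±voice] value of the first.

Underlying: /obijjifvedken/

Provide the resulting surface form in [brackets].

/v/ after /f/ (voiceless) → [f]
/k/ after /d/ (voiced) → [g]

[obijjiffedgen]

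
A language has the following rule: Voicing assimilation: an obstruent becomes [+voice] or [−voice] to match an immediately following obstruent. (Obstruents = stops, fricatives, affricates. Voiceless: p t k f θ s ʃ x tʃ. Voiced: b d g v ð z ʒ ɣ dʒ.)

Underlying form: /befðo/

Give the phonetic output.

[bevðo]

/f/ before /ð/ (voiced) → [v]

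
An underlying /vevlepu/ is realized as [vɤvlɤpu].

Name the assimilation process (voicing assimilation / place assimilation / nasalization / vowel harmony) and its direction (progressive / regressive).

vowel harmony, regressive

/e/→[ɤ] /e/→[ɤ].
Vowels agree with the last vowel, so the harmony is regressive.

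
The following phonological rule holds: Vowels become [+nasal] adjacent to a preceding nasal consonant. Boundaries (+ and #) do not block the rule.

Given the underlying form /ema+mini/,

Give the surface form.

[emã+mĩnĩ]

/a/ after nasal /m/ → [ã]
/i/ after nasal /m/ → [ĩ]
/i/ after nasal /n/ → [ĩ]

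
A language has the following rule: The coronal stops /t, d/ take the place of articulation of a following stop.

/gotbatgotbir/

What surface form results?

/t/ before /b/ (labial) → [p]
/t/ before /g/ (velar) → [k]
/t/ before /b/ (labial) → [p]

[gopbakgopbir]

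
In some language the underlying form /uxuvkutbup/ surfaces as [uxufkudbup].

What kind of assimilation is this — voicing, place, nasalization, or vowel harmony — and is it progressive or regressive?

/v/→[f] /t/→[d].
Each target copies a feature from the following segment, so the direction is regressive.

voicing assimilation, regressive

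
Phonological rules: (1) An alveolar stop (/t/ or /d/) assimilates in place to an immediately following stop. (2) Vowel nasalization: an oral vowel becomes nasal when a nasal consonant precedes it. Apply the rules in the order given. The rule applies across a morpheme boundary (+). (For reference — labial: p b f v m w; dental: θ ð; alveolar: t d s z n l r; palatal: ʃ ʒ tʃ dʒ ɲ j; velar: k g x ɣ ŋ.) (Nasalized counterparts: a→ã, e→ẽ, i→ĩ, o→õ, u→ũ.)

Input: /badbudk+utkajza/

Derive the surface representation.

[babbugk+ukkajza]

Rule 1: /d/ before /b/ (labial) → [b]
Rule 1: /d/ before /k/ (velar) → [g]
Rule 1: /t/ before /k/ (velar) → [k]
After rule 1: babbugk+ukkajza
Rule 2: no segment meets the rule's conditions; no change.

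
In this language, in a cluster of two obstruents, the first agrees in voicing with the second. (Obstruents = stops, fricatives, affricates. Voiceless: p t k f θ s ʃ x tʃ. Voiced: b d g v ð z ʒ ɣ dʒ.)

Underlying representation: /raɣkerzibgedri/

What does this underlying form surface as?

/ɣ/ before /k/ (voiceless) → [x]

[raxkerzibgedri]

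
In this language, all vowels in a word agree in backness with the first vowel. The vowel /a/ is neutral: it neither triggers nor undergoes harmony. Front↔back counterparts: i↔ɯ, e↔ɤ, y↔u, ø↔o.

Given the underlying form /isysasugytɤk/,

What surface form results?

[isysasygytek]

/u/ harmonizes with /i/ ([-back]) → [y]
/ɤ/ harmonizes with /i/ ([-back]) → [e]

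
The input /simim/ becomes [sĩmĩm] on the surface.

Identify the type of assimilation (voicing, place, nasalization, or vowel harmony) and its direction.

nasalization, regressive

/i/→[ĩ] /i/→[ĩ].
Each target copies a feature from the following segment, so the direction is regressive.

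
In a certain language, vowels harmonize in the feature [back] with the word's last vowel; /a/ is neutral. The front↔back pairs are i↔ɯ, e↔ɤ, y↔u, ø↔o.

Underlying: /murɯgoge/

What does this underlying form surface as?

/u/ harmonizes with /e/ ([-back]) → [y]
/ɯ/ harmonizes with /e/ ([-back]) → [i]
/o/ harmonizes with /e/ ([-back]) → [ø]

[myrigøge]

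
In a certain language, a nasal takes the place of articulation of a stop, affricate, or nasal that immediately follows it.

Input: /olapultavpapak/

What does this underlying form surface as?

[olapultavpapak]

no segment meets the rule's conditions; no change.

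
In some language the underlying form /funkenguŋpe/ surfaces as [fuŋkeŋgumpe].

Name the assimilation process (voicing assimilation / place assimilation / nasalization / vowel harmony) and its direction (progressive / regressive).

/n/→[ŋ] /n/→[ŋ] /ŋ/→[m].
Each target copies a feature from the following segment, so the direction is regressive.

place assimilation, regressive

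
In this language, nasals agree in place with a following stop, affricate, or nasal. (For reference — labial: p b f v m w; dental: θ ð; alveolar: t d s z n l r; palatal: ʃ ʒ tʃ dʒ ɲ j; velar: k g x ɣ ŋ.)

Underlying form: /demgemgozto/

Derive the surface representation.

/m/ before /g/ (velar) → [ŋ]
/m/ before /g/ (velar) → [ŋ]

[deŋgeŋgozto]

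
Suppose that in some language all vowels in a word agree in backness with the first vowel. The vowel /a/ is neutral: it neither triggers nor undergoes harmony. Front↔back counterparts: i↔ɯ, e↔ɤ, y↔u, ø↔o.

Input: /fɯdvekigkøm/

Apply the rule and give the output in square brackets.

[fɯdvɤkɯgkom]

/e/ harmonizes with /ɯ/ ([+back]) → [ɤ]
/i/ harmonizes with /ɯ/ ([+back]) → [ɯ]
/ø/ harmonizes with /ɯ/ ([+back]) → [o]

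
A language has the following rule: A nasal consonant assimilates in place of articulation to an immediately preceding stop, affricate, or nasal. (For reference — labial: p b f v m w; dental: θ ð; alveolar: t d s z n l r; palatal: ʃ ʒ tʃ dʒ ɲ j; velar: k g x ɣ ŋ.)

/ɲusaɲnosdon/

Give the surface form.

[ɲusaɲɲosdon]

/n/ after /ɲ/ (palatal) → [ɲ]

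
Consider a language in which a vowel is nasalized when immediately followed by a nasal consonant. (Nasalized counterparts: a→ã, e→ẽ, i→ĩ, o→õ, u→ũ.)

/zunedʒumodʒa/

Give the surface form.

/u/ before nasal /n/ → [ũ]
/u/ before nasal /m/ → [ũ]

[zũnedʒũmodʒa]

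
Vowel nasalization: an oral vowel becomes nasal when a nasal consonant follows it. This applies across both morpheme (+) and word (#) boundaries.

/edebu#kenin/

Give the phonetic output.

/e/ before nasal /n/ → [ẽ]
/i/ before nasal /n/ → [ĩ]

[edebu#kẽnĩn]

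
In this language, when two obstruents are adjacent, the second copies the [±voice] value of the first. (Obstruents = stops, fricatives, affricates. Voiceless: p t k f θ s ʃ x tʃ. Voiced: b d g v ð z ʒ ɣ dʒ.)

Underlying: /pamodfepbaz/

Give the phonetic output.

/f/ after /d/ (voiced) → [v]
/b/ after /p/ (voiceless) → [p]

[pamodveppaz]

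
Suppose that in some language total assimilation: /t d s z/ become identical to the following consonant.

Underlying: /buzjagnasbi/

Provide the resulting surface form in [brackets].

/z/ before /j/ → [j] (total assimilation)
/s/ before /b/ → [b] (total assimilation)

[bujjagnabbi]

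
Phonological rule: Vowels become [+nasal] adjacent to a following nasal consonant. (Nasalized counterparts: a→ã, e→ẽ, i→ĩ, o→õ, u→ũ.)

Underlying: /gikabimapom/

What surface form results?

[gikabĩmapõm]

/i/ before nasal /m/ → [ĩ]
/o/ before nasal /m/ → [õ]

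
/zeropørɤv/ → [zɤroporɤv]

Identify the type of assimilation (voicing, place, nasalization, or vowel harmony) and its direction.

vowel harmony, regressive

/e/→[ɤ] /ø/→[o].
Vowels agree with the last vowel, so the harmony is regressive.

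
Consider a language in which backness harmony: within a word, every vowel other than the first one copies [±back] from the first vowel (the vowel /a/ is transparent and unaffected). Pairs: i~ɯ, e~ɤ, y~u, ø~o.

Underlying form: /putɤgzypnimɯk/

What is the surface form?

[putɤgzupnɯmɯk]

/y/ harmonizes with /u/ ([+back]) → [u]
/i/ harmonizes with /u/ ([+back]) → [ɯ]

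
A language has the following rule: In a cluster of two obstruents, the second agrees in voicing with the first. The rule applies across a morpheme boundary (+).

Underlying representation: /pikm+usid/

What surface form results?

[pikm+usid]

no segment meets the rule's conditions; no change.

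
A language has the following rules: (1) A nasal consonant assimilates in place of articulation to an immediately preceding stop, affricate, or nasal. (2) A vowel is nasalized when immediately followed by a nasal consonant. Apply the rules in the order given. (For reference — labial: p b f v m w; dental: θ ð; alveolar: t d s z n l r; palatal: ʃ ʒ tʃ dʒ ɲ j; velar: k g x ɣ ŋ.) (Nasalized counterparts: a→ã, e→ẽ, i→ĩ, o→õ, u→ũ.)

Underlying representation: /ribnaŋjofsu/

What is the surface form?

Rule 1: /n/ after /b/ (labial) → [m]
After rule 1: ribmaŋjofsu
Rule 2: /a/ before nasal /ŋ/ → [ã]

[ribmãŋjofsu]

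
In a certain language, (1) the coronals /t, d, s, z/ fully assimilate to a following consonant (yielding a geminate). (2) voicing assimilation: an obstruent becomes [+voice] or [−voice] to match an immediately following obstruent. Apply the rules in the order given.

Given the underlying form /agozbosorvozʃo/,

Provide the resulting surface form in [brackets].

[agobbosorvoʃʃo]

Rule 1: /z/ before /b/ → [b] (total assimilation)
Rule 1: /z/ before /ʃ/ → [ʃ] (total assimilation)
After rule 1: agobbosorvoʃʃo
Rule 2: no segment meets the rule's conditions; no change.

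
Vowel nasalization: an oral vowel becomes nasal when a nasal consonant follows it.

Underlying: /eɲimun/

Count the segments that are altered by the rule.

3

/e/ before nasal /ɲ/ → [ẽ]
/i/ before nasal /m/ → [ĩ]
/u/ before nasal /n/ → [ũ]
3 segments change.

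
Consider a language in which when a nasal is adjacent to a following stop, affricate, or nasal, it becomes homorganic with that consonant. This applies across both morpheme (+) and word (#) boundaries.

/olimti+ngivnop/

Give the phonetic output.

[olinti+ŋgivnop]

/m/ before /t/ (alveolar) → [n]
/n/ before /g/ (velar) → [ŋ]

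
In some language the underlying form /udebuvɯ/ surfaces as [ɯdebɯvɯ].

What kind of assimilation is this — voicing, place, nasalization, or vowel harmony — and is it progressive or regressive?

vowel harmony, regressive

/u/→[ɯ] /u/→[ɯ].
Vowels agree with the last vowel, so the harmony is regressive.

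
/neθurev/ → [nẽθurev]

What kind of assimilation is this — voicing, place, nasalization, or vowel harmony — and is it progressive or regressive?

/e/→[ẽ].
Each target copies a feature from the preceding segment, so the direction is progressive.

nasalization, progressive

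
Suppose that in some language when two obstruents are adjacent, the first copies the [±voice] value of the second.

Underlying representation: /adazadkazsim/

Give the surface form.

[adazatkassim]

/d/ before /k/ (voiceless) → [t]
/z/ before /s/ (voiceless) → [s]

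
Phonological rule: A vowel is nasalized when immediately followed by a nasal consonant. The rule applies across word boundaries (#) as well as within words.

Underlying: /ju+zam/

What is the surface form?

[ju+zãm]

/a/ before nasal /m/ → [ã]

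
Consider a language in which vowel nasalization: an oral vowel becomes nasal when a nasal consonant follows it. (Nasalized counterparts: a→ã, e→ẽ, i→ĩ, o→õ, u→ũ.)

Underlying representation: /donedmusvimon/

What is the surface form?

[dõnedmusvĩmõn]

/o/ before nasal /n/ → [õ]
/i/ before nasal /m/ → [ĩ]
/o/ before nasal /n/ → [õ]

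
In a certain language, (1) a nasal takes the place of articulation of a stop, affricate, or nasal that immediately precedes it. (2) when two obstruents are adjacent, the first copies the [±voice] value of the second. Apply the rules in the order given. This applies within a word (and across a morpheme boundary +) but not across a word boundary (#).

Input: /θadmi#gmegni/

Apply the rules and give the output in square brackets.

[θadni#gŋegŋi]

Rule 1: /m/ after /d/ (alveolar) → [n]
Rule 1: /m/ after /g/ (velar) → [ŋ]
Rule 1: /n/ after /g/ (velar) → [ŋ]
After rule 1: θadni#gŋegŋi
Rule 2: no segment meets the rule's conditions; no change.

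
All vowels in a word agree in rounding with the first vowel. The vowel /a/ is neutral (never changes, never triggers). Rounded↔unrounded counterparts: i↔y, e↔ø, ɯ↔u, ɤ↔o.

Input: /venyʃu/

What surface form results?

/y/ harmonizes with /e/ ([-round]) → [i]
/u/ harmonizes with /e/ ([-round]) → [ɯ]

[veniʃɯ]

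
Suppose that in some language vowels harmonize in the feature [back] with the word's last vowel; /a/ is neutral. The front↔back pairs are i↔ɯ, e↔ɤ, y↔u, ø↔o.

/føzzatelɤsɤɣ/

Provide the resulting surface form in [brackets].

[fozzatɤlɤsɤɣ]

/ø/ harmonizes with /ɤ/ ([+back]) → [o]
/e/ harmonizes with /ɤ/ ([+back]) → [ɤ]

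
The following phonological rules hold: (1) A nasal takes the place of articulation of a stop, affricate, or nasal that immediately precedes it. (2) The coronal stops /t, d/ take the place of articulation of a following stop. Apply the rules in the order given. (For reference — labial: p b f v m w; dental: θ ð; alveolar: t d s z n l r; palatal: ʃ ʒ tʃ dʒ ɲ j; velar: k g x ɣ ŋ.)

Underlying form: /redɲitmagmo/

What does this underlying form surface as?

Rule 1: /ɲ/ after /d/ (alveolar) → [n]
Rule 1: /m/ after /t/ (alveolar) → [n]
Rule 1: /m/ after /g/ (velar) → [ŋ]
After rule 1: rednitnagŋo
Rule 2: no segment meets the rule's conditions; no change.

[rednitnagŋo]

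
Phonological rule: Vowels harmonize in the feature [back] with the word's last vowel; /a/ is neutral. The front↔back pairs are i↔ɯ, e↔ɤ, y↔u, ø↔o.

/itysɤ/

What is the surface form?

/i/ harmonizes with /ɤ/ ([+back]) → [ɯ]
/y/ harmonizes with /ɤ/ ([+back]) → [u]

[ɯtusɤ]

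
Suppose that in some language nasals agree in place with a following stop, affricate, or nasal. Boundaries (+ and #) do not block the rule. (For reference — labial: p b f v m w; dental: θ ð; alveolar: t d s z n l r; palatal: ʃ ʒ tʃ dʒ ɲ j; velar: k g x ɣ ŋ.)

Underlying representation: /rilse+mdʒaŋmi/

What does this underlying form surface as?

/m/ before /dʒ/ (palatal) → [ɲ]
/ŋ/ before /m/ (labial) → [m]

[rilse+ɲdʒammi]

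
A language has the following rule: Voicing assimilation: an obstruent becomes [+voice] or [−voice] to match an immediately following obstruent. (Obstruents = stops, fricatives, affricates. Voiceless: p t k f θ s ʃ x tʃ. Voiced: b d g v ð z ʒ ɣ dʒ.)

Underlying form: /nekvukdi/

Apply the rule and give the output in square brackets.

[negvugdi]

/k/ before /v/ (voiced) → [g]
/k/ before /d/ (voiced) → [g]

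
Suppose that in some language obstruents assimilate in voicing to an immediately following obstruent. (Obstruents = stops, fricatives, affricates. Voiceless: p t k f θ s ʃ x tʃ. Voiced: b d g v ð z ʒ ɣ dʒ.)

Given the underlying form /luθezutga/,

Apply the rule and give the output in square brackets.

[luθezudga]

/t/ before /g/ (voiced) → [d]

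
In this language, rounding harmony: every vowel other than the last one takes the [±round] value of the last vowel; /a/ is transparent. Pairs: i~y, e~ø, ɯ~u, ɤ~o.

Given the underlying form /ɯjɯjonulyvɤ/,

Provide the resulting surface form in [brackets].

/o/ harmonizes with /ɤ/ ([-round]) → [ɤ]
/u/ harmonizes with /ɤ/ ([-round]) → [ɯ]
/y/ harmonizes with /ɤ/ ([-round]) → [i]

[ɯjɯjɤnɯlivɤ]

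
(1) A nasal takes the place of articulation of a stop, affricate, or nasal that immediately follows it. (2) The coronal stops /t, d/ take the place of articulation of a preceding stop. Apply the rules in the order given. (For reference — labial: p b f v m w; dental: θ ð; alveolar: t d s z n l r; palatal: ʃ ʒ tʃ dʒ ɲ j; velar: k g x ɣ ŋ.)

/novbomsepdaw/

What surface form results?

[novbomsepbaw]

Rule 1: no segment meets the rule's conditions; no change.
After rule 1: novbomsepdaw
Rule 2: /d/ after /p/ (labial) → [b]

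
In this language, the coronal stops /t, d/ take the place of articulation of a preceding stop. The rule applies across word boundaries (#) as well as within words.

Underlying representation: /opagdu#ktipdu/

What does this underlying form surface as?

[opaggu#kkipbu]

/d/ after /g/ (velar) → [g]
/t/ after /k/ (velar) → [k]
/d/ after /p/ (labial) → [b]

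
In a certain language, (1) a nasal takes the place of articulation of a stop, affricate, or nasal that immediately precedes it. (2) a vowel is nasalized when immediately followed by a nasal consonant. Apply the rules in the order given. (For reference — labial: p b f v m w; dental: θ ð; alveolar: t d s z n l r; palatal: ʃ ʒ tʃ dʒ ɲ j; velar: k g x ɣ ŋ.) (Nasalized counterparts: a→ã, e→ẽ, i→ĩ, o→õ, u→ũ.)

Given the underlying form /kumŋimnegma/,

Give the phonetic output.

[kũmmĩmmegŋa]

Rule 1: /ŋ/ after /m/ (labial) → [m]
Rule 1: /n/ after /m/ (labial) → [m]
Rule 1: /m/ after /g/ (velar) → [ŋ]
After rule 1: kummimmegŋa
Rule 2: /u/ before nasal /m/ → [ũ]
Rule 2: /i/ before nasal /m/ → [ĩ]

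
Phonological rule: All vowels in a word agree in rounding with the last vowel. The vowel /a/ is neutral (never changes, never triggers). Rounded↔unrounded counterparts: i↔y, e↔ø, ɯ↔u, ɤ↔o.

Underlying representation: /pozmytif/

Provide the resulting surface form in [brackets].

/o/ harmonizes with /i/ ([-round]) → [ɤ]
/y/ harmonizes with /i/ ([-round]) → [i]

[pɤzmitif]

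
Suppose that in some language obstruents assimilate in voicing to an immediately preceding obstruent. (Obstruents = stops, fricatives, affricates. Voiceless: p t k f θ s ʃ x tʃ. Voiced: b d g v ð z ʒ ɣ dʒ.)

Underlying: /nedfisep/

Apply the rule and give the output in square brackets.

[nedvisep]

/f/ after /d/ (voiced) → [v]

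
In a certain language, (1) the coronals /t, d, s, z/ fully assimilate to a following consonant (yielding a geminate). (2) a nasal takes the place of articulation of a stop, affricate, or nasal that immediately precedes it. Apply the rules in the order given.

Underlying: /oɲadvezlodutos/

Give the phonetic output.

[oɲavvellodutos]

Rule 1: /d/ before /v/ → [v] (total assimilation)
Rule 1: /z/ before /l/ → [l] (total assimilation)
After rule 1: oɲavvellodutos
Rule 2: no segment meets the rule's conditions; no change.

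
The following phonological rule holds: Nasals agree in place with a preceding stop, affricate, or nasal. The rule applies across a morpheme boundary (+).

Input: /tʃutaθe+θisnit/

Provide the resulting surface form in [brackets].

[tʃutaθe+θisnit]

no segment meets the rule's conditions; no change.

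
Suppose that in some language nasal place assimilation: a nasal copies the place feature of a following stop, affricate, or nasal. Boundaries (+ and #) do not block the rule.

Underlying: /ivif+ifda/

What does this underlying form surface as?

[ivif+ifda]

no segment meets the rule's conditions; no change.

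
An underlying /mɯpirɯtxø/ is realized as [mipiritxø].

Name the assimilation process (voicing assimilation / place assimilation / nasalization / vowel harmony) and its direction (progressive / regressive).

/ɯ/→[i] /ɯ/→[i].
Vowels agree with the last vowel, so the harmony is regressive.

vowel harmony, regressive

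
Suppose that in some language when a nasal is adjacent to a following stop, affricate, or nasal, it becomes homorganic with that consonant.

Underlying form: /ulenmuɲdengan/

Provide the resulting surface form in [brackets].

[ulemmundeŋgan]

/n/ before /m/ (labial) → [m]
/ɲ/ before /d/ (alveolar) → [n]
/n/ before /g/ (velar) → [ŋ]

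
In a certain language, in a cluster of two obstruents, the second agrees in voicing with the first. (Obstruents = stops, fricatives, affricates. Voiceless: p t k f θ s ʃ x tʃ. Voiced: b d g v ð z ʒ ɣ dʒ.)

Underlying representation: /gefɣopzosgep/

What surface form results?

/ɣ/ after /f/ (voiceless) → [x]
/z/ after /p/ (voiceless) → [s]
/g/ after /s/ (voiceless) → [k]

[gefxopsoskep]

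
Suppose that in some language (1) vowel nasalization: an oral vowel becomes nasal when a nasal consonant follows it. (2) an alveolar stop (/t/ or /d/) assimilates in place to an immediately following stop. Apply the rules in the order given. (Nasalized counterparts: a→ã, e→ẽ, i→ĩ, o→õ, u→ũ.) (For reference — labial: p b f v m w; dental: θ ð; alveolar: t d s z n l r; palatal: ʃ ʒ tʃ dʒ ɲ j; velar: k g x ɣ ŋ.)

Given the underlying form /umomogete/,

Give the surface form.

Rule 1: /u/ before nasal /m/ → [ũ]
Rule 1: /o/ before nasal /m/ → [õ]
After rule 1: ũmõmogete
Rule 2: no segment meets the rule's conditions; no change.

[ũmõmogete]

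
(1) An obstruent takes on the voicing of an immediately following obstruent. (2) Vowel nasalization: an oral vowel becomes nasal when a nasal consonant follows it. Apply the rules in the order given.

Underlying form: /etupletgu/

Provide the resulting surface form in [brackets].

Rule 1: /t/ before /g/ (voiced) → [d]
After rule 1: etupledgu
Rule 2: no segment meets the rule's conditions; no change.

[etupledgu]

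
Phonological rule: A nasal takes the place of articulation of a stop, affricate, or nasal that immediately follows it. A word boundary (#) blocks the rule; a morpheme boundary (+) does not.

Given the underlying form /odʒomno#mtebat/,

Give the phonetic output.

[odʒonno#ntebat]

/m/ before /n/ (alveolar) → [n]
/m/ before /t/ (alveolar) → [n]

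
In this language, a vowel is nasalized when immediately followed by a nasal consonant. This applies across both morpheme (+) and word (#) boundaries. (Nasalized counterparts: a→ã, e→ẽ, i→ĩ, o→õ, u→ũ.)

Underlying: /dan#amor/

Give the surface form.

/a/ before nasal /n/ → [ã]
/a/ before nasal /m/ → [ã]

[dãn#ãmor]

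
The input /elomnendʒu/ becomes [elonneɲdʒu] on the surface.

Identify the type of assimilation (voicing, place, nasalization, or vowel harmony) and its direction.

/m/→[n] /n/→[ɲ].
Each target copies a feature from the following segment, so the direction is regressive.

place assimilation, regressive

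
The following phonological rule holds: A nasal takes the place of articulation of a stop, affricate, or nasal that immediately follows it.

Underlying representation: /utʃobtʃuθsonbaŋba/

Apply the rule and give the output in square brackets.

/n/ before /b/ (labial) → [m]
/ŋ/ before /b/ (labial) → [m]

[utʃobtʃuθsombamba]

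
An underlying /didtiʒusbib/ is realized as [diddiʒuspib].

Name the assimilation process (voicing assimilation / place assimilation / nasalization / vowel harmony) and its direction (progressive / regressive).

/t/→[d] /b/→[p].
Each target copies a feature from the preceding segment, so the direction is progressive.

voicing assimilation, progressive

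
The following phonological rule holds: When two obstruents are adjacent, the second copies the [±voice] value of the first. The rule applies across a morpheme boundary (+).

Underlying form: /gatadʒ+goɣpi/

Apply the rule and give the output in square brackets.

[gatadʒ+goɣbi]

/p/ after /ɣ/ (voiced) → [b]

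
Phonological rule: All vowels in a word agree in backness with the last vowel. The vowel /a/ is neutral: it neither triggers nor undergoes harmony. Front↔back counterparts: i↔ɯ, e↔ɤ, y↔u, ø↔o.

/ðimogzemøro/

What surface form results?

/i/ harmonizes with /o/ ([+back]) → [ɯ]
/e/ harmonizes with /o/ ([+back]) → [ɤ]
/ø/ harmonizes with /o/ ([+back]) → [o]

[ðɯmogzɤmoro]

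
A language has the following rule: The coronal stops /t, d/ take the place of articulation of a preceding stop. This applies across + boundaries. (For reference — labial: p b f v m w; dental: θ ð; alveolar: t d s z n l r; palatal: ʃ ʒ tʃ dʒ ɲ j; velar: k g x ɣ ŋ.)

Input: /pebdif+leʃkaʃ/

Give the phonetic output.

[pebbif+leʃkaʃ]

/d/ after /b/ (labial) → [b]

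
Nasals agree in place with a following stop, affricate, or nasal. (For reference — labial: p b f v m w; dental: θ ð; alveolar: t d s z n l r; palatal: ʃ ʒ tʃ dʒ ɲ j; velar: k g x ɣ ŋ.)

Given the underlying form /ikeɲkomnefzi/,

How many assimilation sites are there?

2

/ɲ/ before /k/ (velar) → [ŋ]
/m/ before /n/ (alveolar) → [n]
2 segments change.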